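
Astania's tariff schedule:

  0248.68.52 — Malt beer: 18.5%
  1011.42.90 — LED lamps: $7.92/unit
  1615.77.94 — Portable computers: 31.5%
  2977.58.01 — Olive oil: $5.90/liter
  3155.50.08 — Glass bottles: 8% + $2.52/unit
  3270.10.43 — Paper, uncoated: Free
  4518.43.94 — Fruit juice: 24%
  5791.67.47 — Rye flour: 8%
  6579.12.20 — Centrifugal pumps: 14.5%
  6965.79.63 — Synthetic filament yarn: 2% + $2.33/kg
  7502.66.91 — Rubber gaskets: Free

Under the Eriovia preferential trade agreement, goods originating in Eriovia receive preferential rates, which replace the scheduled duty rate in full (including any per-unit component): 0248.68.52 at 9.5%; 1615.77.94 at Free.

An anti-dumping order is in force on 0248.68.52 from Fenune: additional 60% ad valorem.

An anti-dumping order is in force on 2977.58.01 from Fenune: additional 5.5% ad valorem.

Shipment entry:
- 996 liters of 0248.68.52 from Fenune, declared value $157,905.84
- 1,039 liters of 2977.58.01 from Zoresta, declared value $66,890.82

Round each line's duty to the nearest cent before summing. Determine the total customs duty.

$130,086.18

Line 1 (0248.68.52, Fenune, 996 liters, $157,905.84):
Base rate for 0248.68.52 is 18.5%.
0248.68.52 has an FTA preferential rate, but origin Fenune is not Eriovia; base rate stands.
Additional duty on 0248.68.52 from Fenune: +60%. Applied ad valorem rate: 18.5% + 60% = 78.5%.
Duty = $157,905.84 × 78.5% = $123,956.08.
Line 2 (2977.58.01, Zoresta, 1,039 liters, $66,890.82):
Base rate for 2977.58.01 is $5.90/liter.
The additional-duty order on 2977.58.01 targets Fenune, not Zoresta; it does not apply.
Duty = 1,039 × $5.90 = $6,130.10.
Total = $123,956.08 + $6,130.10 = $130,086.18.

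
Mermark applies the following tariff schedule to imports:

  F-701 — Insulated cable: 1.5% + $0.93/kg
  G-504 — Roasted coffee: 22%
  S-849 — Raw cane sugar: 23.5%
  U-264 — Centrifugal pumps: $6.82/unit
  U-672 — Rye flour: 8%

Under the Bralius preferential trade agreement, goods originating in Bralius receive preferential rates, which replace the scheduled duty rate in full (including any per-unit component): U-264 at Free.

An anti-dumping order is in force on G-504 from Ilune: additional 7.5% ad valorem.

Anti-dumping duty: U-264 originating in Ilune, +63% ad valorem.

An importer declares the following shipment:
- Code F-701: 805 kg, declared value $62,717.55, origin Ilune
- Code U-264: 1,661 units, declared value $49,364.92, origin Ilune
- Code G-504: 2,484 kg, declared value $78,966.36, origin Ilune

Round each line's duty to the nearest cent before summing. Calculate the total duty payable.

$67,412.41

Line 1 (F-701, Ilune, 805 kg, $62,717.55):
Base rate for F-701 is 1.5% + $0.93/kg.
Duty = $62,717.55 × 1.5% + 805 × $0.93 = $1,689.41.
Line 2 (U-264, Ilune, 1,661 units, $49,364.92):
Base rate for U-264 is $6.82/unit.
U-264 has an FTA preferential rate, but origin Ilune is not Bralius; base rate stands.
Additional duty on U-264 from Ilune: +63% ad valorem. Applied ad valorem rate = 63%.
Duty = $49,364.92 × 63% + 1,661 × $6.82 = $42,427.92.
Line 3 (G-504, Ilune, 2,484 kg, $78,966.36):
Base rate for G-504 is 22%.
Additional duty on G-504 from Ilune: +7.5%. Applied ad valorem rate: 22% + 7.5% = 29.5%.
Duty = $78,966.36 × 29.5% = $23,295.08.
Total = $1,689.41 + $42,427.92 + $23,295.08 = $67,412.41.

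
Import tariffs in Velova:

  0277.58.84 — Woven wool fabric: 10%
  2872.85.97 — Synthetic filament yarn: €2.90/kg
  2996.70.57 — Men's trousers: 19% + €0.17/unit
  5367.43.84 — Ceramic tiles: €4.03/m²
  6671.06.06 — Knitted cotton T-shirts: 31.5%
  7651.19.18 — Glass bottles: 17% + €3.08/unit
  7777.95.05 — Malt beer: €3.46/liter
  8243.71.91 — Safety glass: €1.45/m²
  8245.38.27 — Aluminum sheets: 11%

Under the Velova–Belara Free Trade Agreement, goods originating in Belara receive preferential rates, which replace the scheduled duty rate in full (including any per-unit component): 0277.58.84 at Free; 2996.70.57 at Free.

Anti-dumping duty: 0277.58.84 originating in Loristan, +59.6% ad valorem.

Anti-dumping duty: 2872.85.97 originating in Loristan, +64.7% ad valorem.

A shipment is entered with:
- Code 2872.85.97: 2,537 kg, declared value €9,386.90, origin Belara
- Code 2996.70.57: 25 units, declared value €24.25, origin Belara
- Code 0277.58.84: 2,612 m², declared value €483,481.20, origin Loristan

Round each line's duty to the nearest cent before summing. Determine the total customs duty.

€343,860.22

Line 1 (2872.85.97, Belara, 2,537 kg, €9,386.90):
Base rate for 2872.85.97 is €2.90/kg.
Origin Belara is the FTA partner but 2872.85.97 is not on the preference list; base rate stands.
The additional-duty order on 2872.85.97 targets Loristan, not Belara; it does not apply.
Duty = 2,537 × €2.90 = €7,357.30.
Line 2 (2996.70.57, Belara, 25 units, €24.25):
Base rate for 2996.70.57 is 19% + €0.17/unit.
Origin Belara qualifies under the Velova–Belara agreement and 2996.70.57 is covered: preferential rate Free applies instead.
Duty = €24.25 × 0% = €0.00.
Line 3 (0277.58.84, Loristan, 2,612 m², €483,481.20):
Base rate for 0277.58.84 is 10%.
0277.58.84 has an FTA preferential rate, but origin Loristan is not Belara; base rate stands.
Additional duty on 0277.58.84 from Loristan: +59.6%. Applied ad valorem rate: 10% + 59.6% = 69.6%.
Duty = €483,481.20 × 69.6% = €336,502.92.
Total = €7,357.30 + €0.00 + €336,502.92 = €343,860.22.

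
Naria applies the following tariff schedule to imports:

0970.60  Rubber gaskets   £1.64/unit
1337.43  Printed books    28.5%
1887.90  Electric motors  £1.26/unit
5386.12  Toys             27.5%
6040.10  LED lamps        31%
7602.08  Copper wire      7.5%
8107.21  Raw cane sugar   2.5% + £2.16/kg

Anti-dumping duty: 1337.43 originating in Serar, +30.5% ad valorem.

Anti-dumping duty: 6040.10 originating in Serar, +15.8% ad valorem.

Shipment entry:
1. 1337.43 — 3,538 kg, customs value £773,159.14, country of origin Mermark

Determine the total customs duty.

Line 1 (1337.43, Mermark, 3,538 kg, £773,159.14):
Base rate for 1337.43 is 28.5%.
The additional-duty order on 1337.43 targets Serar, not Mermark; it does not apply.
Duty = £773,159.14 × 28.5% = £220,350.35.

£220,350.35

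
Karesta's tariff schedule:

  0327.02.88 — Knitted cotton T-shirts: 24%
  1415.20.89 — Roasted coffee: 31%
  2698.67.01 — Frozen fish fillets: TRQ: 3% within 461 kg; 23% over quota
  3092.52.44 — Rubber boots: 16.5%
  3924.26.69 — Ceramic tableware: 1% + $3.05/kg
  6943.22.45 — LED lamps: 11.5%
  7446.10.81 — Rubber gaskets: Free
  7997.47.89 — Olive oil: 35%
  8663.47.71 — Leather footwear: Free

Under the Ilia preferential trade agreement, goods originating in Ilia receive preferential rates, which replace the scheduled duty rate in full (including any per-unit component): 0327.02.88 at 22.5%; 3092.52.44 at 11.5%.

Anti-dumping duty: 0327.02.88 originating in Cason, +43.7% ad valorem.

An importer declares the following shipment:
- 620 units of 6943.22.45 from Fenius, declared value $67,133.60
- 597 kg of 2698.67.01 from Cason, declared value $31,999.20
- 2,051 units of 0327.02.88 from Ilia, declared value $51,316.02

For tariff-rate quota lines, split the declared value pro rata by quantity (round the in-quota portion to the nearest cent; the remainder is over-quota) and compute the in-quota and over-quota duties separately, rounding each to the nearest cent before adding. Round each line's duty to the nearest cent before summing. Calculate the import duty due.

$21,684.36

Line 1 (6943.22.45, Fenius, 620 units, $67,133.60):
Base rate for 6943.22.45 is 11.5%.
Duty = $67,133.60 × 11.5% = $7,720.36.
Line 2 (2698.67.01, Cason, 597 kg, $31,999.20):
Code 2698.67.01 is under a tariff-rate quota (threshold 461 kg). In-quota: 461 kg at 3%; over-quota: 136 kg at 23%.
Pro-rata value split: in-quota = $31,999.20 × 461/597 = $24,709.60; over-quota = $31,999.20 − $24,709.60 = $7,289.60.
In-quota duty = $24,709.60 × 3% = $741.29. Over-quota duty = $7,289.60 × 23% = $1,676.61.
Line duty = $741.29 + $1,676.61 = $2,417.90.
Line 3 (0327.02.88, Ilia, 2,051 units, $51,316.02):
Base rate for 0327.02.88 is 24%.
Origin Ilia qualifies under the Karesta–Ilia agreement and 0327.02.88 is covered: preferential rate 22.5% applies instead.
The additional-duty order on 0327.02.88 targets Cason, not Ilia; it does not apply.
Duty = $51,316.02 × 22.5% = $11,546.10.
Total = $7,720.36 + $2,417.90 + $11,546.10 = $21,684.36.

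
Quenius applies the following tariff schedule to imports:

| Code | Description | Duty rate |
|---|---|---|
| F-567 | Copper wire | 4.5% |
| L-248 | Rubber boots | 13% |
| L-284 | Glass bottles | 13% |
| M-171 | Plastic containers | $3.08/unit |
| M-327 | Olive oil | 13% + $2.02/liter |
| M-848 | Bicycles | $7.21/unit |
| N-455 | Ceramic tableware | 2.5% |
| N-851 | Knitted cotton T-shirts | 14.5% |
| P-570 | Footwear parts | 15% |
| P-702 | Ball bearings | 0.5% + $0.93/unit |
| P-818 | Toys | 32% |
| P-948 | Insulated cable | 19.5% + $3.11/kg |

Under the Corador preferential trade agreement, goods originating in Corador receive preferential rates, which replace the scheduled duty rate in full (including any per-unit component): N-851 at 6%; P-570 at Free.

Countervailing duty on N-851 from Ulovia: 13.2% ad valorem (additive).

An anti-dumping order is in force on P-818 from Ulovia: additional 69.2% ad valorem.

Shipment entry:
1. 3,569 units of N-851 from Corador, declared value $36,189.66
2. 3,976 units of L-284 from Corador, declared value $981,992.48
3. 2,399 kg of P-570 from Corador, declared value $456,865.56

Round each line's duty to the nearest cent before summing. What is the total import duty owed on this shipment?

Line 1 (N-851, Corador, 3,569 units, $36,189.66):
Base rate for N-851 is 14.5%.
Origin Corador qualifies under the Quenius–Corador agreement and N-851 is covered: preferential rate 6% applies instead.
The additional-duty order on N-851 targets Ulovia, not Corador; it does not apply.
Duty = $36,189.66 × 6% = $2,171.38.
Line 2 (L-284, Corador, 3,976 units, $981,992.48):
Base rate for L-284 is 13%.
Origin Corador is the FTA partner but L-284 is not on the preference list; base rate stands.
Duty = $981,992.48 × 13% = $127,659.02.
Line 3 (P-570, Corador, 2,399 kg, $456,865.56):
Base rate for P-570 is 15%.
Origin Corador qualifies under the Quenius–Corador agreement and P-570 is covered: preferential rate Free applies instead.
Duty = $456,865.56 × 0% = $0.00.
Total = $2,171.38 + $127,659.02 + $0.00 = $129,830.40.

$129,830.40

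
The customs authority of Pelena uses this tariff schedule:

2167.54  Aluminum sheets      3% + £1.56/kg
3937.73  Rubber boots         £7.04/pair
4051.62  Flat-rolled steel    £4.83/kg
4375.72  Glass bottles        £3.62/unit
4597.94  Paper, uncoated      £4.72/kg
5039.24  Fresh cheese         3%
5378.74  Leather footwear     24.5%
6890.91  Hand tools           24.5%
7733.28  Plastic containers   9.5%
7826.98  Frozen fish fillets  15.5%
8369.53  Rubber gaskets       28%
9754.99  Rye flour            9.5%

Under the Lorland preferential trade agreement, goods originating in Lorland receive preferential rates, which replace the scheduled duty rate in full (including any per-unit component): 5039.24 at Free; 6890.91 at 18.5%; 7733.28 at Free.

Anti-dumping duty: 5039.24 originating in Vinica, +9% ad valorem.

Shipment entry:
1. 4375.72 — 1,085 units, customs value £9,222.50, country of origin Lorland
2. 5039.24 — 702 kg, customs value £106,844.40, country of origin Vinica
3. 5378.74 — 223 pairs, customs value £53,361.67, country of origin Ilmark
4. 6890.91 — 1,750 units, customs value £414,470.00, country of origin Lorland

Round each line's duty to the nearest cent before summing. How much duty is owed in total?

Line 1 (4375.72, Lorland, 1,085 units, £9,222.50):
Base rate for 4375.72 is £3.62/unit.
Origin Lorland is the FTA partner but 4375.72 is not on the preference list; base rate stands.
Duty = 1,085 × £3.62 = £3,927.70.
Line 2 (5039.24, Vinica, 702 kg, £106,844.40):
Base rate for 5039.24 is 3%.
5039.24 has an FTA preferential rate, but origin Vinica is not Lorland; base rate stands.
Additional duty on 5039.24 from Vinica: +9%. Applied ad valorem rate: 3% + 9% = 12%.
Duty = £106,844.40 × 12% = £12,821.33.
Line 3 (5378.74, Ilmark, 223 pairs, £53,361.67):
Base rate for 5378.74 is 24.5%.
Duty = £53,361.67 × 24.5% = £13,073.61.
Line 4 (6890.91, Lorland, 1,750 units, £414,470.00):
Base rate for 6890.91 is 24.5%.
Origin Lorland qualifies under the Pelena–Lorland agreement and 6890.91 is covered: preferential rate 18.5% applies instead.
Duty = £414,470.00 × 18.5% = £76,676.95.
Total = £3,927.70 + £12,821.33 + £13,073.61 + £76,676.95 = £106,499.59.

£106,499.59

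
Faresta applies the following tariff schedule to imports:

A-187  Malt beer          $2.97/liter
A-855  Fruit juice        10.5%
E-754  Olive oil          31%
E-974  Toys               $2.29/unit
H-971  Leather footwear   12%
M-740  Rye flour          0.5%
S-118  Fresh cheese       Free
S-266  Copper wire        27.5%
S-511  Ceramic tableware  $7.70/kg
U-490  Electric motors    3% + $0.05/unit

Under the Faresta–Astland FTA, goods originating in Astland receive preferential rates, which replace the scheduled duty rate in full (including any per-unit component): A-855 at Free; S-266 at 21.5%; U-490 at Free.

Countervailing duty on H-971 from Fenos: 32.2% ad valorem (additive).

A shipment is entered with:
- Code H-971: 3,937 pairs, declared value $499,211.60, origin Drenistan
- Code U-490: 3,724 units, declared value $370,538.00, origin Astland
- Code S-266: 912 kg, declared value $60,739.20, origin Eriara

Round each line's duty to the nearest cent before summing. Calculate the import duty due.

Line 1 (H-971, Drenistan, 3,937 pairs, $499,211.60):
Base rate for H-971 is 12%.
The additional-duty order on H-971 targets Fenos, not Drenistan; it does not apply.
Duty = $499,211.60 × 12% = $59,905.39.
Line 2 (U-490, Astland, 3,724 units, $370,538.00):
Base rate for U-490 is 3% + $0.05/unit.
Origin Astland qualifies under the Faresta–Astland agreement and U-490 is covered: preferential rate Free applies instead.
Duty = $370,538.00 × 0% = $0.00.
Line 3 (S-266, Eriara, 912 kg, $60,739.20):
Base rate for S-266 is 27.5%.
S-266 has an FTA preferential rate, but origin Eriara is not Astland; base rate stands.
Duty = $60,739.20 × 27.5% = $16,703.28.
Total = $59,905.39 + $0.00 + $16,703.28 = $76,608.67.

$76,608.67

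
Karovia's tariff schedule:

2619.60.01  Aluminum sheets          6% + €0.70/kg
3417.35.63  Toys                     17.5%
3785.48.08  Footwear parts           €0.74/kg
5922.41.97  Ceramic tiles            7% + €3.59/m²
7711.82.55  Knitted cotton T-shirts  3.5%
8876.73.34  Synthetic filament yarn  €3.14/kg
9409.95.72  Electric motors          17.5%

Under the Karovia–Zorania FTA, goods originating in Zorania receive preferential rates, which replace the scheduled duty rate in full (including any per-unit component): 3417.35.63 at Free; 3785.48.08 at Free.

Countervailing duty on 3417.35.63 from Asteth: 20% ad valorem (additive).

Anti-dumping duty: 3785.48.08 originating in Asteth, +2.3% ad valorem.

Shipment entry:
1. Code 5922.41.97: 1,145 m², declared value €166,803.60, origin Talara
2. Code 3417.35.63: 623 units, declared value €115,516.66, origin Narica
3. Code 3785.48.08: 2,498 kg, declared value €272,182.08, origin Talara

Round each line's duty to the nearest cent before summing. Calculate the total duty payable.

Line 1 (5922.41.97, Talara, 1,145 m², €166,803.60):
Base rate for 5922.41.97 is 7% + €3.59/m².
Duty = €166,803.60 × 7% + 1,145 × €3.59 = €15,786.80.
Line 2 (3417.35.63, Narica, 623 units, €115,516.66):
Base rate for 3417.35.63 is 17.5%.
3417.35.63 has an FTA preferential rate, but origin Narica is not Zorania; base rate stands.
The additional-duty order on 3417.35.63 targets Asteth, not Narica; it does not apply.
Duty = €115,516.66 × 17.5% = €20,215.42.
Line 3 (3785.48.08, Talara, 2,498 kg, €272,182.08):
Base rate for 3785.48.08 is €0.74/kg.
3785.48.08 has an FTA preferential rate, but origin Talara is not Zorania; base rate stands.
The additional-duty order on 3785.48.08 targets Asteth, not Talara; it does not apply.
Duty = 2,498 × €0.74 = €1,848.52.
Total = €15,786.80 + €20,215.42 + €1,848.52 = €37,850.74.

€37,850.74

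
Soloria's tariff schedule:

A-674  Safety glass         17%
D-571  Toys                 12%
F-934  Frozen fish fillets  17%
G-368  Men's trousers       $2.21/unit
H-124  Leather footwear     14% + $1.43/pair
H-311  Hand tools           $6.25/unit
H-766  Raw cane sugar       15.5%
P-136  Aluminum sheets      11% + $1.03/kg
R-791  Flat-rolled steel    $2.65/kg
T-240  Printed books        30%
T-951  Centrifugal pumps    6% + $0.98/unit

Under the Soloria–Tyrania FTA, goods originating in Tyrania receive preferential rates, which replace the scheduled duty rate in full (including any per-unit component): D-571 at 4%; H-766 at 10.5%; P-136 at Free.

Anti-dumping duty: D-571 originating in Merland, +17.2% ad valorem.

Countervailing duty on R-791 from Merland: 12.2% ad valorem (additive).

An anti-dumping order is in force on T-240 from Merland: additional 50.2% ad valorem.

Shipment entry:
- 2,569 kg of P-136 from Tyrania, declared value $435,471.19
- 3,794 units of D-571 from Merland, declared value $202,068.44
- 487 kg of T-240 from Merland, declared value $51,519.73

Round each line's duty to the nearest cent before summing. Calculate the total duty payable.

Line 1 (P-136, Tyrania, 2,569 kg, $435,471.19):
Base rate for P-136 is 11% + $1.03/kg.
Origin Tyrania qualifies under the Soloria–Tyrania agreement and P-136 is covered: preferential rate Free applies instead.
Duty = $435,471.19 × 0% = $0.00.
Line 2 (D-571, Merland, 3,794 units, $202,068.44):
Base rate for D-571 is 12%.
D-571 has an FTA preferential rate, but origin Merland is not Tyrania; base rate stands.
Additional duty on D-571 from Merland: +17.2%. Applied ad valorem rate: 12% + 17.2% = 29.2%.
Duty = $202,068.44 × 29.2% = $59,003.98.
Line 3 (T-240, Merland, 487 kg, $51,519.73):
Base rate for T-240 is 30%.
Additional duty on T-240 from Merland: +50.2%. Applied ad valorem rate: 30% + 50.2% = 80.2%.
Duty = $51,519.73 × 80.2% = $41,318.82.
Total = $0.00 + $59,003.98 + $41,318.82 = $100,322.80.

$100,322.80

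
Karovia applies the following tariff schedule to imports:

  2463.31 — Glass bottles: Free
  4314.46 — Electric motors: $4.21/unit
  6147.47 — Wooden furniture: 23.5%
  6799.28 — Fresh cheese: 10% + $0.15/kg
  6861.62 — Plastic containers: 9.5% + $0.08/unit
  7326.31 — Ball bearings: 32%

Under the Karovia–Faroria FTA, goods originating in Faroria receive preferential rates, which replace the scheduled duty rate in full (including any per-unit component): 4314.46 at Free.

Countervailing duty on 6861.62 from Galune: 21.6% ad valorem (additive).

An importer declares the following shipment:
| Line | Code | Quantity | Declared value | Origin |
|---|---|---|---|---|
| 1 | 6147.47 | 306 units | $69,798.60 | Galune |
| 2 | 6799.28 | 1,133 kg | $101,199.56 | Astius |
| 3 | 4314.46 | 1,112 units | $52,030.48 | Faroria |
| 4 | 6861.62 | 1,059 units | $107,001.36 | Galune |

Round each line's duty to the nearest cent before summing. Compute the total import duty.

Line 1 (6147.47, Galune, 306 units, $69,798.60):
Base rate for 6147.47 is 23.5%.
Duty = $69,798.60 × 23.5% = $16,402.67.
Line 2 (6799.28, Astius, 1,133 kg, $101,199.56):
Base rate for 6799.28 is 10% + $0.15/kg.
Duty = $101,199.56 × 10% + 1,133 × $0.15 = $10,289.91.
Line 3 (4314.46, Faroria, 1,112 units, $52,030.48):
Base rate for 4314.46 is $4.21/unit.
Origin Faroria qualifies under the Karovia–Faroria agreement and 4314.46 is covered: preferential rate Free applies instead.
Duty = $52,030.48 × 0% = $0.00.
Line 4 (6861.62, Galune, 1,059 units, $107,001.36):
Base rate for 6861.62 is 9.5% + $0.08/unit.
Additional duty on 6861.62 from Galune: +21.6%. Applied ad valorem rate: 9.5% + 21.6% = 31.1%.
Duty = $107,001.36 × 31.1% + 1,059 × $0.08 = $33,362.14.
Total = $16,402.67 + $10,289.91 + $0.00 + $33,362.14 = $60,054.72.

$60,054.72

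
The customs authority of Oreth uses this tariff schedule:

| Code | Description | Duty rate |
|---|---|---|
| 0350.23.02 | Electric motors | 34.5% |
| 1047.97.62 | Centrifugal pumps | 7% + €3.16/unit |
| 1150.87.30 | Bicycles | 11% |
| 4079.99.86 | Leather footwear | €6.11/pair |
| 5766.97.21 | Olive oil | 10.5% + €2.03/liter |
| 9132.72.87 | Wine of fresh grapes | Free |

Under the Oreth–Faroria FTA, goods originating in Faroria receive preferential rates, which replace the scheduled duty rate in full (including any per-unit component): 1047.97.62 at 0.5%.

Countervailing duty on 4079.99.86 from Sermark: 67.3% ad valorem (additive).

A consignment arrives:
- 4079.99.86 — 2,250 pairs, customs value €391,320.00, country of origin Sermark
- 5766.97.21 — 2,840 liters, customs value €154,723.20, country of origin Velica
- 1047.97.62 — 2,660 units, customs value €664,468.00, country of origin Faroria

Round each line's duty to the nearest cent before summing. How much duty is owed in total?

Line 1 (4079.99.86, Sermark, 2,250 pairs, €391,320.00):
Base rate for 4079.99.86 is €6.11/pair.
Additional duty on 4079.99.86 from Sermark: +67.3% ad valorem. Applied ad valorem rate = 67.3%.
Duty = €391,320.00 × 67.3% + 2,250 × €6.11 = €277,105.86.
Line 2 (5766.97.21, Velica, 2,840 liters, €154,723.20):
Base rate for 5766.97.21 is 10.5% + €2.03/liter.
Duty = €154,723.20 × 10.5% + 2,840 × €2.03 = €22,011.14.
Line 3 (1047.97.62, Faroria, 2,660 units, €664,468.00):
Base rate for 1047.97.62 is 7% + €3.16/unit.
Origin Faroria qualifies under the Oreth–Faroria agreement and 1047.97.62 is covered: preferential rate 0.5% applies instead.
Duty = €664,468.00 × 0.5% = €3,322.34.
Total = €277,105.86 + €22,011.14 + €3,322.34 = €302,439.34.

€302,439.34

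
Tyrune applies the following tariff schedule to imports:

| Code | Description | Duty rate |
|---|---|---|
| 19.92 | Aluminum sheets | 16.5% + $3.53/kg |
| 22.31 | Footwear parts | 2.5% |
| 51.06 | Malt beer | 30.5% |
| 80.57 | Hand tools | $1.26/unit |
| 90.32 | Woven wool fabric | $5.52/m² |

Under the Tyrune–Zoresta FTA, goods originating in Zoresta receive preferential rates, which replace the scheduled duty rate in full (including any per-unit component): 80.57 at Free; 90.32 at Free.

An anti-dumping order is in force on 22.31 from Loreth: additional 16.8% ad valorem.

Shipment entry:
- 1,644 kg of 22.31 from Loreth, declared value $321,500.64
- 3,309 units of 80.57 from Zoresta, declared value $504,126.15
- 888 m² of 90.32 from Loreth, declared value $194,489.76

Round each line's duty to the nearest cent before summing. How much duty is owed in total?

Line 1 (22.31, Loreth, 1,644 kg, $321,500.64):
Base rate for 22.31 is 2.5%.
Additional duty on 22.31 from Loreth: +16.8%. Applied ad valorem rate: 2.5% + 16.8% = 19.3%.
Duty = $321,500.64 × 19.3% = $62,049.62.
Line 2 (80.57, Zoresta, 3,309 units, $504,126.15):
Base rate for 80.57 is $1.26/unit.
Origin Zoresta qualifies under the Tyrune–Zoresta agreement and 80.57 is covered: preferential rate Free applies instead.
Duty = $504,126.15 × 0% = $0.00.
Line 3 (90.32, Loreth, 888 m², $194,489.76):
Base rate for 90.32 is $5.52/m².
90.32 has an FTA preferential rate, but origin Loreth is not Zoresta; base rate stands.
Duty = 888 × $5.52 = $4,901.76.
Total = $62,049.62 + $0.00 + $4,901.76 = $66,951.38.

$66,951.38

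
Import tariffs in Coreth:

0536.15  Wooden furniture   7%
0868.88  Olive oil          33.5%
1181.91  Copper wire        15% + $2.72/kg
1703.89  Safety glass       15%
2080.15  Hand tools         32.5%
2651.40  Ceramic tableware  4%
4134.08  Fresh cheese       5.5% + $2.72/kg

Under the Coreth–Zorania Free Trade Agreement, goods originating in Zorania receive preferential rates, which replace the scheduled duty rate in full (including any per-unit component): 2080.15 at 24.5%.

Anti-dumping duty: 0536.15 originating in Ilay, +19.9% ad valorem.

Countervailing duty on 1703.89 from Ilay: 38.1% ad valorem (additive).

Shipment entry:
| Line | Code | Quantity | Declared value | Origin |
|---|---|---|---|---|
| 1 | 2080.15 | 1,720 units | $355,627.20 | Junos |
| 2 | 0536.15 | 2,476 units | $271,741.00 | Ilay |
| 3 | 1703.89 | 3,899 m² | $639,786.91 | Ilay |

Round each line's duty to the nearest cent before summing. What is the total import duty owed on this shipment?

$528,404.02

Line 1 (2080.15, Junos, 1,720 units, $355,627.20):
Base rate for 2080.15 is 32.5%.
2080.15 has an FTA preferential rate, but origin Junos is not Zorania; base rate stands.
Duty = $355,627.20 × 32.5% = $115,578.84.
Line 2 (0536.15, Ilay, 2,476 units, $271,741.00):
Base rate for 0536.15 is 7%.
Additional duty on 0536.15 from Ilay: +19.9%. Applied ad valorem rate: 7% + 19.9% = 26.9%.
Duty = $271,741.00 × 26.9% = $73,098.33.
Line 3 (1703.89, Ilay, 3,899 m², $639,786.91):
Base rate for 1703.89 is 15%.
Additional duty on 1703.89 from Ilay: +38.1%. Applied ad valorem rate: 15% + 38.1% = 53.1%.
Duty = $639,786.91 × 53.1% = $339,726.85.
Total = $115,578.84 + $73,098.33 + $339,726.85 = $528,404.02.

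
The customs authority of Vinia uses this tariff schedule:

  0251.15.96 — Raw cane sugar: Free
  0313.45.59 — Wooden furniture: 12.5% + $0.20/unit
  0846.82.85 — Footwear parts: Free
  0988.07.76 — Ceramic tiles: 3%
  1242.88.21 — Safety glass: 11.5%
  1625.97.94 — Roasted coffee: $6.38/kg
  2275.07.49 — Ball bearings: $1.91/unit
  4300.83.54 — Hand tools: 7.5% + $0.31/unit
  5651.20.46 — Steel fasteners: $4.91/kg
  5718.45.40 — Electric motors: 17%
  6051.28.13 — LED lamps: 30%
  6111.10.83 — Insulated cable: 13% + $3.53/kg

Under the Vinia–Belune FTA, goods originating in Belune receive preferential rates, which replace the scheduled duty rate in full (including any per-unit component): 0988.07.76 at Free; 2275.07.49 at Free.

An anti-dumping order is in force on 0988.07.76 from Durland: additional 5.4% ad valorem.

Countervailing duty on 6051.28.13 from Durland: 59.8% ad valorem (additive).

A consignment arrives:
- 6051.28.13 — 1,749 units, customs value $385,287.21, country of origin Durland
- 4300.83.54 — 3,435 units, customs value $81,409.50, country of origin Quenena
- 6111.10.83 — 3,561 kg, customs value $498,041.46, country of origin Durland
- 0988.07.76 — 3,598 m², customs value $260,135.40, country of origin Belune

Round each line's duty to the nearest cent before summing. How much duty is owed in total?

$430,474.19

Line 1 (6051.28.13, Durland, 1,749 units, $385,287.21):
Base rate for 6051.28.13 is 30%.
Additional duty on 6051.28.13 from Durland: +59.8%. Applied ad valorem rate: 30% + 59.8% = 89.8%.
Duty = $385,287.21 × 89.8% = $345,987.91.
Line 2 (4300.83.54, Quenena, 3,435 units, $81,409.50):
Base rate for 4300.83.54 is 7.5% + $0.31/unit.
Duty = $81,409.50 × 7.5% + 3,435 × $0.31 = $7,170.56.
Line 3 (6111.10.83, Durland, 3,561 kg, $498,041.46):
Base rate for 6111.10.83 is 13% + $3.53/kg.
Duty = $498,041.46 × 13% + 3,561 × $3.53 = $77,315.72.
Line 4 (0988.07.76, Belune, 3,598 m², $260,135.40):
Base rate for 0988.07.76 is 3%.
Origin Belune qualifies under the Vinia–Belune agreement and 0988.07.76 is covered: preferential rate Free applies instead.
The additional-duty order on 0988.07.76 targets Durland, not Belune; it does not apply.
Duty = $260,135.40 × 0% = $0.00.
Total = $345,987.91 + $7,170.56 + $77,315.72 + $0.00 = $430,474.19.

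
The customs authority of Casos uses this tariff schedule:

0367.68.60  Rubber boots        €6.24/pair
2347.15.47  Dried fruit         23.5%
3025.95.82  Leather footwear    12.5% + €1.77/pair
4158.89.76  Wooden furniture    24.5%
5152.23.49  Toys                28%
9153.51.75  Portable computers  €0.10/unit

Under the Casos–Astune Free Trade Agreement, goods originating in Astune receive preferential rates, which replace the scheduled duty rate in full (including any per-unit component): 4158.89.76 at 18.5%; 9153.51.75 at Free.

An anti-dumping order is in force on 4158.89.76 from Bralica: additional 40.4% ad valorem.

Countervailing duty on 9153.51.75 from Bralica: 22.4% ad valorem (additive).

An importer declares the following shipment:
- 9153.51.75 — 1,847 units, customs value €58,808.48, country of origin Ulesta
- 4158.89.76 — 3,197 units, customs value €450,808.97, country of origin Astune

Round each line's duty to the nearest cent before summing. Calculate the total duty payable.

€83,584.36

Line 1 (9153.51.75, Ulesta, 1,847 units, €58,808.48):
Base rate for 9153.51.75 is €0.10/unit.
9153.51.75 has an FTA preferential rate, but origin Ulesta is not Astune; base rate stands.
The additional-duty order on 9153.51.75 targets Bralica, not Ulesta; it does not apply.
Duty = 1,847 × €0.10 = €184.70.
Line 2 (4158.89.76, Astune, 3,197 units, €450,808.97):
Base rate for 4158.89.76 is 24.5%.
Origin Astune qualifies under the Casos–Astune agreement and 4158.89.76 is covered: preferential rate 18.5% applies instead.
The additional-duty order on 4158.89.76 targets Bralica, not Astune; it does not apply.
Duty = €450,808.97 × 18.5% = €83,399.66.
Total = €184.70 + €83,399.66 = €83,584.36.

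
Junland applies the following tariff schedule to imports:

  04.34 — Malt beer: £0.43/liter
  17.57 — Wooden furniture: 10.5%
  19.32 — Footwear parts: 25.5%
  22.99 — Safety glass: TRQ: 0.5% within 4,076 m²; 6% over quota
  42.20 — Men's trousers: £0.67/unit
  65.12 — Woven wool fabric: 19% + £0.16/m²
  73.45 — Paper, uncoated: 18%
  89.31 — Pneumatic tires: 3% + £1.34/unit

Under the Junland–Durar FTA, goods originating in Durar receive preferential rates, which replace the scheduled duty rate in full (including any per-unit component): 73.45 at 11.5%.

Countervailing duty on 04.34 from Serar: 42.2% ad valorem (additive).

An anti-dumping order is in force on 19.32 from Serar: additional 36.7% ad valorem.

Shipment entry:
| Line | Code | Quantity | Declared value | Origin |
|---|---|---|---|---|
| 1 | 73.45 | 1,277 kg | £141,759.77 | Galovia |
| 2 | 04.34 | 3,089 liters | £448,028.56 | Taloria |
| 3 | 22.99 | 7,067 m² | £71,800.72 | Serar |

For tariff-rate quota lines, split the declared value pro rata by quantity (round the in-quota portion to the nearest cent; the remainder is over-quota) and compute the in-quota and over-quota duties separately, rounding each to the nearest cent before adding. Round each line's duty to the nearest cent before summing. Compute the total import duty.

£28,875.40

Line 1 (73.45, Galovia, 1,277 kg, £141,759.77):
Base rate for 73.45 is 18%.
73.45 has an FTA preferential rate, but origin Galovia is not Durar; base rate stands.
Duty = £141,759.77 × 18% = £25,516.76.
Line 2 (04.34, Taloria, 3,089 liters, £448,028.56):
Base rate for 04.34 is £0.43/liter.
The additional-duty order on 04.34 targets Serar, not Taloria; it does not apply.
Duty = 3,089 × £0.43 = £1,328.27.
Line 3 (22.99, Serar, 7,067 m², £71,800.72):
Code 22.99 is under a tariff-rate quota (threshold 4,076 m²). In-quota: 4,076 m² at 0.5%; over-quota: 2,991 m² at 6%.
Pro-rata value split: in-quota = £71,800.72 × 4,076/7,067 = £41,412.16; over-quota = £71,800.72 − £41,412.16 = £30,388.56.
In-quota duty = £41,412.16 × 0.5% = £207.06. Over-quota duty = £30,388.56 × 6% = £1,823.31.
Line duty = £207.06 + £1,823.31 = £2,030.37.
Total = £25,516.76 + £1,328.27 + £2,030.37 = £28,875.40.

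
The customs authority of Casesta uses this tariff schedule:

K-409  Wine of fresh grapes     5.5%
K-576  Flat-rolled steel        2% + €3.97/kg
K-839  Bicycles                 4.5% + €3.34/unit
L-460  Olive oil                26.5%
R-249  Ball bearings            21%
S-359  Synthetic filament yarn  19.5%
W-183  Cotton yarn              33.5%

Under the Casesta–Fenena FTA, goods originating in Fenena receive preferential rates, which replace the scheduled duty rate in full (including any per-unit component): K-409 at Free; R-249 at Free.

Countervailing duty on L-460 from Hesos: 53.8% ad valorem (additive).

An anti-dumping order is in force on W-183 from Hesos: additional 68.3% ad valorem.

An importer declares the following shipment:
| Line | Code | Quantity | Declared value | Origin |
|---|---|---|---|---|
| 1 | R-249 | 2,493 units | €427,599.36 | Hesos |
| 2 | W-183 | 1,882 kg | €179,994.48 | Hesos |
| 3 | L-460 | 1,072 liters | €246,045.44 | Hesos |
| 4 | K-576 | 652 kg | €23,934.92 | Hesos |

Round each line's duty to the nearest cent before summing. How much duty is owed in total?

Line 1 (R-249, Hesos, 2,493 units, €427,599.36):
Base rate for R-249 is 21%.
R-249 has an FTA preferential rate, but origin Hesos is not Fenena; base rate stands.
Duty = €427,599.36 × 21% = €89,795.87.
Line 2 (W-183, Hesos, 1,882 kg, €179,994.48):
Base rate for W-183 is 33.5%.
Additional duty on W-183 from Hesos: +68.3%. Applied ad valorem rate: 33.5% + 68.3% = 101.8%.
Duty = €179,994.48 × 101.8% = €183,234.38.
Line 3 (L-460, Hesos, 1,072 liters, €246,045.44):
Base rate for L-460 is 26.5%.
Additional duty on L-460 from Hesos: +53.8%. Applied ad valorem rate: 26.5% + 53.8% = 80.3%.
Duty = €246,045.44 × 80.3% = €197,574.49.
Line 4 (K-576, Hesos, 652 kg, €23,934.92):
Base rate for K-576 is 2% + €3.97/kg.
Duty = €23,934.92 × 2% + 652 × €3.97 = €3,067.14.
Total = €89,795.87 + €183,234.38 + €197,574.49 + €3,067.14 = €473,671.88.

€473,671.88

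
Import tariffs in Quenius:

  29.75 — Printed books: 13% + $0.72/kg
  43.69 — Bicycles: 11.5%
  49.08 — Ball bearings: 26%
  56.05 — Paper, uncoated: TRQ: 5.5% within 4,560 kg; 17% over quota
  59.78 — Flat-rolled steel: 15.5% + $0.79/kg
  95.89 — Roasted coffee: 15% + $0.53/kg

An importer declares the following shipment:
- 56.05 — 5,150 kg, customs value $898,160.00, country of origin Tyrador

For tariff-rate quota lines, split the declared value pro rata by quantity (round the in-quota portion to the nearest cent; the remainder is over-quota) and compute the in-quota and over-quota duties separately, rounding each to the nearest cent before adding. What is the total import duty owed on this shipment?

$61,231.84

Line 1 (56.05, Tyrador, 5,150 kg, $898,160.00):
Code 56.05 is under a tariff-rate quota (threshold 4,560 kg). In-quota: 4,560 kg at 5.5%; over-quota: 590 kg at 17%.
Pro-rata value split: in-quota = $898,160.00 × 4,560/5,150 = $795,264.00; over-quota = $898,160.00 − $795,264.00 = $102,896.00.
In-quota duty = $795,264.00 × 5.5% = $43,739.52. Over-quota duty = $102,896.00 × 17% = $17,492.32.
Line duty = $43,739.52 + $17,492.32 = $61,231.84.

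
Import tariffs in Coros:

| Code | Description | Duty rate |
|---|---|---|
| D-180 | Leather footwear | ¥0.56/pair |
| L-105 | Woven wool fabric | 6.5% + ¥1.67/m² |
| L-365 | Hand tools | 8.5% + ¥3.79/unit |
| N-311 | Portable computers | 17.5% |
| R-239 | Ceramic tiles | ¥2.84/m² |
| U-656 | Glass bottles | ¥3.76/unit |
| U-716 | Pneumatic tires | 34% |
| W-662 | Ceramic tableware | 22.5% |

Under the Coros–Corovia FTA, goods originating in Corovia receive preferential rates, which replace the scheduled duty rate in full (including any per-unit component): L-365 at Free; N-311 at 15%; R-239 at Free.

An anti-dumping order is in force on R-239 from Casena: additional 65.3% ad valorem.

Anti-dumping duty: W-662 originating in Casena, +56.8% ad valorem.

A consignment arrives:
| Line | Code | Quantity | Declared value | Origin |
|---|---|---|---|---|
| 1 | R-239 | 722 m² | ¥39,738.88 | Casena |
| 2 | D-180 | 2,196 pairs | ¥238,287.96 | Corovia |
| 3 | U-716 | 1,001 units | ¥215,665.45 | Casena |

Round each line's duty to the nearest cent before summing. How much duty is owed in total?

¥102,555.98

Line 1 (R-239, Casena, 722 m², ¥39,738.88):
Base rate for R-239 is ¥2.84/m².
R-239 has an FTA preferential rate, but origin Casena is not Corovia; base rate stands.
Additional duty on R-239 from Casena: +65.3% ad valorem. Applied ad valorem rate = 65.3%.
Duty = ¥39,738.88 × 65.3% + 722 × ¥2.84 = ¥27,999.97.
Line 2 (D-180, Corovia, 2,196 pairs, ¥238,287.96):
Base rate for D-180 is ¥0.56/pair.
Origin Corovia is the FTA partner but D-180 is not on the preference list; base rate stands.
Duty = 2,196 × ¥0.56 = ¥1,229.76.
Line 3 (U-716, Casena, 1,001 units, ¥215,665.45):
Base rate for U-716 is 34%.
Duty = ¥215,665.45 × 34% = ¥73,326.25.
Total = ¥27,999.97 + ¥1,229.76 + ¥73,326.25 = ¥102,555.98.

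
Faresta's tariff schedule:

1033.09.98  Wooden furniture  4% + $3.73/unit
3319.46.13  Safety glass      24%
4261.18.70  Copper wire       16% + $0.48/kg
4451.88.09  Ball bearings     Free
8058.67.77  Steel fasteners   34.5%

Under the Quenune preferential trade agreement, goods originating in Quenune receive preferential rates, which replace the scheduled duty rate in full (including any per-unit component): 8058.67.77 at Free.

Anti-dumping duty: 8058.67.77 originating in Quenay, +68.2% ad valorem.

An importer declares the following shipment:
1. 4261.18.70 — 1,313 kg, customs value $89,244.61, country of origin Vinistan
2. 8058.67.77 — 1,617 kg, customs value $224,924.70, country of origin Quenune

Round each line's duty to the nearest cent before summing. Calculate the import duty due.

$14,909.38

Line 1 (4261.18.70, Vinistan, 1,313 kg, $89,244.61):
Base rate for 4261.18.70 is 16% + $0.48/kg.
Duty = $89,244.61 × 16% + 1,313 × $0.48 = $14,909.38.
Line 2 (8058.67.77, Quenune, 1,617 kg, $224,924.70):
Base rate for 8058.67.77 is 34.5%.
Origin Quenune qualifies under the Faresta–Quenune agreement and 8058.67.77 is covered: preferential rate Free applies instead.
The additional-duty order on 8058.67.77 targets Quenay, not Quenune; it does not apply.
Duty = $224,924.70 × 0% = $0.00.
Total = $14,909.38 + $0.00 = $14,909.38.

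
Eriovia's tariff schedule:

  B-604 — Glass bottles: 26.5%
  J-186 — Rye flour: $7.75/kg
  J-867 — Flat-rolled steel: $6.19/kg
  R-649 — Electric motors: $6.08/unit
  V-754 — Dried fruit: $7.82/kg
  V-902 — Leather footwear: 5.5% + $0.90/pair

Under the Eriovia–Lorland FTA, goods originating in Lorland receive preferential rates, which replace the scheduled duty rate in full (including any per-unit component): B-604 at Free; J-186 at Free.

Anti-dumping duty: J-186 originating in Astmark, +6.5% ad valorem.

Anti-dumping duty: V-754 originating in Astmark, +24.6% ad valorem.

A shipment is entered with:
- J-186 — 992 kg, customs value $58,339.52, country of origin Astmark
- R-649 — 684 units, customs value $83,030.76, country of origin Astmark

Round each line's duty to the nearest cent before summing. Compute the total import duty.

$15,638.79

Line 1 (J-186, Astmark, 992 kg, $58,339.52):
Base rate for J-186 is $7.75/kg.
J-186 has an FTA preferential rate, but origin Astmark is not Lorland; base rate stands.
Additional duty on J-186 from Astmark: +6.5% ad valorem. Applied ad valorem rate = 6.5%.
Duty = $58,339.52 × 6.5% + 992 × $7.75 = $11,480.07.
Line 2 (R-649, Astmark, 684 units, $83,030.76):
Base rate for R-649 is $6.08/unit.
Duty = 684 × $6.08 = $4,158.72.
Total = $11,480.07 + $4,158.72 = $15,638.79.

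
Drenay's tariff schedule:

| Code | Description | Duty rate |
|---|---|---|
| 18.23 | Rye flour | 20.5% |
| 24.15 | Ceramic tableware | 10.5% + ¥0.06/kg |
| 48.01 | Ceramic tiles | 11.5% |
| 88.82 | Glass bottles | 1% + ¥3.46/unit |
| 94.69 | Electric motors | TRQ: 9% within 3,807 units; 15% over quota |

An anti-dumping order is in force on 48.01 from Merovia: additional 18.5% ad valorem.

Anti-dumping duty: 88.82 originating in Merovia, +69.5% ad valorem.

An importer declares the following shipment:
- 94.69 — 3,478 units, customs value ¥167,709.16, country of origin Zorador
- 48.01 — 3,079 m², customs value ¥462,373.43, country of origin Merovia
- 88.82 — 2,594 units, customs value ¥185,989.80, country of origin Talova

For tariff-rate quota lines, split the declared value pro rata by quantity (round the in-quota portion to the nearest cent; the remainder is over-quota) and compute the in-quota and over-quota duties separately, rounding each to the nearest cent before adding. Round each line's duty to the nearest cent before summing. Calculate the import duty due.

Line 1 (94.69, Zorador, 3,478 units, ¥167,709.16):
Code 94.69 is under a tariff-rate quota (threshold 3,807 units). Quantity 3,478 units is within the quota, so the in-quota rate 9% applies to the full value.
Duty = ¥167,709.16 × 9% = ¥15,093.82.
Line 2 (48.01, Merovia, 3,079 m², ¥462,373.43):
Base rate for 48.01 is 11.5%.
Additional duty on 48.01 from Merovia: +18.5%. Applied ad valorem rate: 11.5% + 18.5% = 30%.
Duty = ¥462,373.43 × 30% = ¥138,712.03.
Line 3 (88.82, Talova, 2,594 units, ¥185,989.80):
Base rate for 88.82 is 1% + ¥3.46/unit.
The additional-duty order on 88.82 targets Merovia, not Talova; it does not apply.
Duty = ¥185,989.80 × 1% + 2,594 × ¥3.46 = ¥10,835.14.
Total = ¥15,093.82 + ¥138,712.03 + ¥10,835.14 = ¥164,640.99.

¥164,640.99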